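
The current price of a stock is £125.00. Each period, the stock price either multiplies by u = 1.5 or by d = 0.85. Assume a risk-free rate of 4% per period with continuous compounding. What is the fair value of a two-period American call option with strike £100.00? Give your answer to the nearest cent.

Risk-neutral probability p = (e^0.04 − 0.85)/(1.5 − 0.85) = 0.1908/0.6500 = 0.2936
Terminal stock prices: S_uu = 281.2, S_ud = 159.4, S_dd = 90.31
Terminal payoffs (S − K): max(181.2, 0) = 181.2, max(59.38, 0) = 59.38, max(-9.688, 0) = 0
Node u (S = 187.5): continuation = e^(−0.04)·[0.2936·181.2500 + 0.7064·59.3750] = 91.4211; exercise value = 87.5000 ≤ continuation, so V_u = 91.4211
Node d (S = 106.2): continuation = e^(−0.04)·[0.2936·59.3750 + 0.7064·0.0000] = 16.7464; exercise value = 6.2500 ≤ continuation, so V_d = 16.7464
Node 0 (S = 125): continuation = e^(−0.04)·[0.2936·91.4211 + 0.7064·16.7464] = 37.1513; exercise value = 25.0000 ≤ continuation, so V_0 = 37.1513

£37.15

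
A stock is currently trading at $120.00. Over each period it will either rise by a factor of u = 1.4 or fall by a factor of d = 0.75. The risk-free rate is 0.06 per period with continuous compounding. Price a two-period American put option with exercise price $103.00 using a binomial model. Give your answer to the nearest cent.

$8.52

Risk-neutral probability p = (e^0.06 − 0.75)/(1.4 − 0.75) = 0.3118/0.6500 = 0.4797
Terminal stock prices: S_uu = 235.2, S_ud = 126, S_dd = 67.5
Terminal payoffs (K − S): max(-132.2, 0) = 0, max(-23, 0) = 0, max(35.5, 0) = 35.5
Node u (S = 168): continuation = e^(−0.06)·[0.4797·0.0000 + 0.5203·0.0000] = 0.0000; exercise value = 0.0000 ≤ continuation, so V_u = 0.0000
Node d (S = 90): continuation = e^(−0.06)·[0.4797·0.0000 + 0.5203·35.5000] = 17.3934; exercise value = 13.0000 ≤ continuation, so V_d = 17.3934
Node 0 (S = 120): continuation = e^(−0.06)·[0.4797·0.0000 + 0.5203·17.3934] = 8.5220; exercise value = 0.0000 ≤ continuation, so V_0 = 8.5220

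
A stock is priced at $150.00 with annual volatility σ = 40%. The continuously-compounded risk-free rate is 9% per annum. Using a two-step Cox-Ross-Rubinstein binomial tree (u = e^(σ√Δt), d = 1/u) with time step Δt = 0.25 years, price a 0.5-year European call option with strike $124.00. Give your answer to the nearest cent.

CRR parameters: u = e^(σ√Δt) = e^(0.4·√0.25) = 1.2214, d = 1/u = 0.8187
Per-period rate: rΔt = 0.09·0.25 = 0.0225, so R = e^0.0225 = 1.0228
Risk-neutral probability p = (e^0.0225 − 0.8187)/(1.2214 − 0.8187) = 0.2040/0.4027 = 0.5067
Terminal stock prices: S_uu = 223.8, S_ud = 150, S_dd = 100.5
Terminal payoffs (S − K): max(99.77, 0) = 99.77, max(26, 0) = 26, max(-23.45, 0) = 0
Node u (S = 183.2): V_u = e^(−0.0225)·[0.5067·99.7737 + 0.4933·26.0000] = 61.9693
Node d (S = 122.8): V_d = e^(−0.0225)·[0.5067·26.0000 + 0.4933·0.0000] = 12.8805
Node 0 (S = 150): V_0 = e^(−0.0225)·[0.5067·61.9693 + 0.4933·12.8805] = 36.9126

$36.91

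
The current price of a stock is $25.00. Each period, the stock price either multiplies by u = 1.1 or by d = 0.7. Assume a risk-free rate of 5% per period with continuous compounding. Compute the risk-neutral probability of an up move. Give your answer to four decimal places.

p = 0.8782

Risk-neutral probability p = (e^0.05 − 0.7)/(1.1 − 0.7) = 0.3513/0.4000 = 0.8782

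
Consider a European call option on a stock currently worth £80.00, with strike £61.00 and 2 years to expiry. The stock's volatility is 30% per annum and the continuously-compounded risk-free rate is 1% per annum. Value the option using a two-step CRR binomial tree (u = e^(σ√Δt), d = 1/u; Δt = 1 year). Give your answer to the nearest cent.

CRR parameters: u = e^(σ√Δt) = e^(0.3·√1) = 1.3499, d = 1/u = 0.7408
Per-period rate: rΔt = 0.01·1 = 0.01, so R = e^0.01 = 1.0101
Risk-neutral probability p = (e^0.01 − 0.7408)/(1.3499 − 0.7408) = 0.2692/0.6090 = 0.4421
Terminal stock prices: S_uu = 145.8, S_ud = 80, S_dd = 43.9
Terminal payoffs (S − K): max(84.77, 0) = 84.77, max(19, 0) = 19, max(-17.1, 0) = 0
Node u (S = 108): V_u = e^(−0.01)·[0.4421·84.7695 + 0.5579·19.0000] = 47.5957
Node d (S = 59.27): V_d = e^(−0.01)·[0.4421·19.0000 + 0.5579·0.0000] = 8.3156
Node 0 (S = 80): V_0 = e^(−0.01)·[0.4421·47.5957 + 0.5579·8.3156] = 25.4242

£25.42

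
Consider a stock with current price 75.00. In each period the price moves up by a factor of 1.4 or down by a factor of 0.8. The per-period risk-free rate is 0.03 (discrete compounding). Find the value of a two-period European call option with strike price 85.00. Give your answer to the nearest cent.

8.59

Risk-neutral probability p = (1 + 0.03 − 0.8)/(1.4 − 0.8) = 0.2300/0.6000 = 0.3833
Terminal stock prices: S_uu = 147, S_ud = 84, S_dd = 48
Terminal payoffs (S − K): max(62, 0) = 62, max(-1, 0) = 0, max(-37, 0) = 0
Node u (S = 105): V_u = 1/1.03·[0.3833·62.0000 + 0.6167·0.0000] = 23.0744
Node d (S = 60): V_d = 1/1.03·[0.3833·0.0000 + 0.6167·0.0000] = 0.0000
Node 0 (S = 75): V_0 = 1/1.03·[0.3833·23.0744 + 0.6167·0.0000] = 8.5876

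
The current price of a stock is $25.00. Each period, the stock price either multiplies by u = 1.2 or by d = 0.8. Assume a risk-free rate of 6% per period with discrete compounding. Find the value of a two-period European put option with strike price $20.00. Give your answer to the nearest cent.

Risk-neutral probability p = (1 + 0.06 − 0.8)/(1.2 − 0.8) = 0.2600/0.4000 = 0.6500
Terminal stock prices: S_uu = 36, S_ud = 24, S_dd = 16
Terminal payoffs (K − S): max(-16, 0) = 0, max(-4, 0) = 0, max(4, 0) = 4
Node u (S = 30): V_u = 1/1.06·[0.6500·0.0000 + 0.3500·0.0000] = 0.0000
Node d (S = 20): V_d = 1/1.06·[0.6500·0.0000 + 0.3500·4.0000] = 1.3208
Node 0 (S = 25): V_0 = 1/1.06·[0.6500·0.0000 + 0.3500·1.3208] = 0.4361

$0.44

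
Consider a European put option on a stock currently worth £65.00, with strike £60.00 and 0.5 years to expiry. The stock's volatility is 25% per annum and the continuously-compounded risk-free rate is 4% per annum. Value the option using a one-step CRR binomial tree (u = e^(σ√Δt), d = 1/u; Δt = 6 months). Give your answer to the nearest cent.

CRR parameters: u = e^(σ√Δt) = e^(0.25·√0.5) = 1.1934, d = 1/u = 0.8380
Per-period rate: rΔt = 0.04·0.5 = 0.02, so R = e^0.02 = 1.0202
Risk-neutral probability p = (e^0.02 − 0.8380)/(1.1934 − 0.8380) = 0.1822/0.3554 = 0.5128
Terminal stock prices: S_u = 77.57, S_d = 54.47
Terminal payoffs (K − S): max(-17.57, 0) = 0, max(5.532, 0) = 5.532
Node 0 (S = 65): V_0 = e^(−0.02)·[0.5128·0.0000 + 0.4872·5.5322] = 2.6421

£2.64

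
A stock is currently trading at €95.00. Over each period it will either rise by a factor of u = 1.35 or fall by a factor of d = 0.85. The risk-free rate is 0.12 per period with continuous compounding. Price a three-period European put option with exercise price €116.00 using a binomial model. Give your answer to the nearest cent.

€8.91

Risk-neutral probability p = (e^0.12 − 0.85)/(1.35 − 0.85) = 0.2775/0.5000 = 0.5550
Terminal stock prices: S_uuu = 233.7, S_uud = 147.2, S_udd = 92.66, S_ddd = 58.34
Terminal payoffs (K − S): max(-117.7, 0) = 0, max(-31.17, 0) = 0, max(23.34, 0) = 23.34, max(57.66, 0) = 57.66
Node uu (S = 173.1): V_uu = e^(−0.12)·[0.5550·0.0000 + 0.4450·0.0000] = 0.0000
Node ud (S = 109): V_ud = e^(−0.12)·[0.5550·0.0000 + 0.4450·23.3394] = 9.2117
Node dd (S = 68.64): V_dd = e^(−0.12)·[0.5550·23.3394 + 0.4450·57.6581] = 34.2453
Node u (S = 128.2): V_u = e^(−0.12)·[0.5550·0.0000 + 0.4450·9.2117] = 3.6357
Node d (S = 80.75): V_d = e^(−0.12)·[0.5550·9.2117 + 0.4450·34.2453] = 18.0504
Node 0 (S = 95): V_0 = e^(−0.12)·[0.5550·3.6357 + 0.4450·18.0504] = 8.9139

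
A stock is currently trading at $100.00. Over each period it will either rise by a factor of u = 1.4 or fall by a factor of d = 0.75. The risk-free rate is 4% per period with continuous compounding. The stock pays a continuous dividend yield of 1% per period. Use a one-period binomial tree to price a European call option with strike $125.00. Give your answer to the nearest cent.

Per-period risk-free factor R = e^0.04 = 1.0408; dividend-adjusted growth = e^(0.04−0.01) = 1.0305.
Risk-neutral probability p = (1.0305 − 0.75)/(1.4 − 0.75) = 0.2805/0.6500 = 0.4315
Terminal stock prices: S_u = 140, S_d = 75
Terminal payoffs (S − K): max(15, 0) = 15, max(-50, 0) = 0
Node 0 (S = 100): V_0 = e^(−0.04)·[0.4315·15.0000 + 0.5685·0.0000] = 6.2183

$6.22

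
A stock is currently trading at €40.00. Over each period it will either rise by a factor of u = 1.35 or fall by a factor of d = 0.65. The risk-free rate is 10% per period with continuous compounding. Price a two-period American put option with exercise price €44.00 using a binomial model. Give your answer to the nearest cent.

Risk-neutral probability p = (e^0.1 − 0.65)/(1.35 − 0.65) = 0.4552/0.7000 = 0.6502
Terminal stock prices: S_uu = 72.9, S_ud = 35.1, S_dd = 16.9
Terminal payoffs (K − S): max(-28.9, 0) = 0, max(8.9, 0) = 8.9, max(27.1, 0) = 27.1
Node u (S = 54): continuation = e^(−0.1)·[0.6502·0.0000 + 0.3498·8.9000] = 2.8166; exercise value = 0.0000 ≤ continuation, so V_u = 2.8166
Node d (S = 26): continuation = e^(−0.1)·[0.6502·8.9000 + 0.3498·27.1000] = 13.8128; exercise value = 18.0000 > continuation, so V_d = 18.0000 (exercise)
Node 0 (S = 40): continuation = e^(−0.1)·[0.6502·2.8166 + 0.3498·18.0000] = 7.3537; exercise value = 4.0000 ≤ continuation, so V_0 = 7.3537

€7.35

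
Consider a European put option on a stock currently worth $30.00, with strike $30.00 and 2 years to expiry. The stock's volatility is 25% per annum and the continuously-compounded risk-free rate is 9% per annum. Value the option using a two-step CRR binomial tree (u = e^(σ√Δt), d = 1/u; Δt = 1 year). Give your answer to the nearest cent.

CRR parameters: u = e^(σ√Δt) = e^(0.25·√1) = 1.2840, d = 1/u = 0.7788
Per-period rate: rΔt = 0.09·1 = 0.09, so R = e^0.09 = 1.0942
Risk-neutral probability p = (e^0.09 − 0.7788)/(1.2840 − 0.7788) = 0.3154/0.5052 = 0.6242
Terminal stock prices: S_uu = 49.46, S_ud = 30, S_dd = 18.2
Terminal payoffs (K − S): max(-19.46, 0) = 0, max(0, 0) = 0, max(11.8, 0) = 11.8
Node u (S = 38.52): V_u = e^(−0.09)·[0.6242·0.0000 + 0.3758·0.0000] = 0.0000
Node d (S = 23.36): V_d = e^(−0.09)·[0.6242·0.0000 + 0.3758·11.8041] = 4.0539
Node 0 (S = 30): V_0 = e^(−0.09)·[0.6242·0.0000 + 0.3758·4.0539] = 1.3922

$1.39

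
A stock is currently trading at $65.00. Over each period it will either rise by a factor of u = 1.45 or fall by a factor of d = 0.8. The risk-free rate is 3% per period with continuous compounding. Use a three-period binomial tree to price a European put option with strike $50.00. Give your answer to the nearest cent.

Risk-neutral probability p = (e^0.03 − 0.8)/(1.45 − 0.8) = 0.2305/0.6500 = 0.3545
Terminal stock prices: S_uuu = 198.2, S_uud = 109.3, S_udd = 60.32, S_ddd = 33.28
Terminal payoffs (K − S): max(-148.2, 0) = 0, max(-59.33, 0) = 0, max(-10.32, 0) = 0, max(16.72, 0) = 16.72
Node uu (S = 136.7): V_uu = e^(−0.03)·[0.3545·0.0000 + 0.6455·0.0000] = 0.0000
Node ud (S = 75.4): V_ud = e^(−0.03)·[0.3545·0.0000 + 0.6455·0.0000] = 0.0000
Node dd (S = 41.6): V_dd = e^(−0.03)·[0.3545·0.0000 + 0.6455·16.7200] = 10.4730
Node u (S = 94.25): V_u = e^(−0.03)·[0.3545·0.0000 + 0.6455·0.0000] = 0.0000
Node d (S = 52): V_d = e^(−0.03)·[0.3545·0.0000 + 0.6455·10.4730] = 6.5601
Node 0 (S = 65): V_0 = e^(−0.03)·[0.3545·0.0000 + 0.6455·6.5601] = 4.1091

$4.11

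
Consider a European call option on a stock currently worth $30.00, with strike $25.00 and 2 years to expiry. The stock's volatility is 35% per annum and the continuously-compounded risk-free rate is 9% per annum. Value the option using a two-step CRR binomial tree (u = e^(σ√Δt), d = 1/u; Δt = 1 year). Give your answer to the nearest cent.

CRR parameters: u = e^(σ√Δt) = e^(0.35·√1) = 1.4191, d = 1/u = 0.7047
Per-period rate: rΔt = 0.09·1 = 0.09, so R = e^0.09 = 1.0942
Risk-neutral probability p = (e^0.09 − 0.7047)/(1.4191 − 0.7047) = 0.3895/0.7144 = 0.5452
Terminal stock prices: S_uu = 60.41, S_ud = 30, S_dd = 14.9
Terminal payoffs (S − K): max(35.41, 0) = 35.41, max(5, 0) = 5, max(-10.1, 0) = 0
Node u (S = 42.57): V_u = e^(−0.09)·[0.5452·35.4126 + 0.4548·5.0000] = 19.7237
Node d (S = 21.14): V_d = e^(−0.09)·[0.5452·5.0000 + 0.4548·0.0000] = 2.4914
Node 0 (S = 30): V_0 = e^(−0.09)·[0.5452·19.7237 + 0.4548·2.4914] = 10.8636

$10.86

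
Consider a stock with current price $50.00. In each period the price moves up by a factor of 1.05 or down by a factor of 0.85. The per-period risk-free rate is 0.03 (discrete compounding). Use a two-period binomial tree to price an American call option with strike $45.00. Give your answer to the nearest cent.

$7.73

Risk-neutral probability p = (1 + 0.03 − 0.85)/(1.05 − 0.85) = 0.1800/0.2000 = 0.9000
Terminal stock prices: S_uu = 55.12, S_ud = 44.62, S_dd = 36.12
Terminal payoffs (S − K): max(10.12, 0) = 10.12, max(-0.375, 0) = 0, max(-8.875, 0) = 0
Node u (S = 52.5): continuation = 1/1.03·[0.9000·10.1250 + 0.1000·0.0000] = 8.8471; exercise value = 7.5000 ≤ continuation, so V_u = 8.8471
Node d (S = 42.5): continuation = 1/1.03·[0.9000·0.0000 + 0.1000·0.0000] = 0.0000; exercise value = 0.0000 ≤ continuation, so V_d = 0.0000
Node 0 (S = 50): continuation = 1/1.03·[0.9000·8.8471 + 0.1000·0.0000] = 7.7305; exercise value = 5.0000 ≤ continuation, so V_0 = 7.7305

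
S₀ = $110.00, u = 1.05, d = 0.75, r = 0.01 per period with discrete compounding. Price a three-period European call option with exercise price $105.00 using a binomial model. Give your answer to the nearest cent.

Risk-neutral probability p = (1 + 0.01 − 0.75)/(1.05 − 0.75) = 0.2600/0.3000 = 0.8667
Terminal stock prices: S_uuu = 127.3, S_uud = 90.96, S_udd = 64.97, S_ddd = 46.41
Terminal payoffs (S − K): max(22.34, 0) = 22.34, max(-14.04, 0) = 0, max(-40.03, 0) = 0, max(-58.59, 0) = 0
Node uu (S = 121.3): V_uu = 1/1.01·[0.8667·22.3388 + 0.1333·0.0000] = 19.1686
Node ud (S = 86.62): V_ud = 1/1.01·[0.8667·0.0000 + 0.1333·0.0000] = 0.0000
Node dd (S = 61.88): V_dd = 1/1.01·[0.8667·0.0000 + 0.1333·0.0000] = 0.0000
Node u (S = 115.5): V_u = 1/1.01·[0.8667·19.1686 + 0.1333·0.0000] = 16.4483
Node d (S = 82.5): V_d = 1/1.01·[0.8667·0.0000 + 0.1333·0.0000] = 0.0000
Node 0 (S = 110): V_0 = 1/1.01·[0.8667·16.4483 + 0.1333·0.0000] = 14.1140

$14.11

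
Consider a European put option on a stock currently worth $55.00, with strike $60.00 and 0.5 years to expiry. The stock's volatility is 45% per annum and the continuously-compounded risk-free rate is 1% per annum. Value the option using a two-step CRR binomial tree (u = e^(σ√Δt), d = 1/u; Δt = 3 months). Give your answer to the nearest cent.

$9.98

CRR parameters: u = e^(σ√Δt) = e^(0.45·√0.25) = 1.2523, d = 1/u = 0.7985
Per-period rate: rΔt = 0.01·0.25 = 0.0025, so R = e^0.0025 = 1.0025
Risk-neutral probability p = (e^0.0025 − 0.7985)/(1.2523 − 0.7985) = 0.2040/0.4538 = 0.4495
Terminal stock prices: S_uu = 86.26, S_ud = 55, S_dd = 35.07
Terminal payoffs (K − S): max(-26.26, 0) = 0, max(5, 0) = 5, max(24.93, 0) = 24.93
Node u (S = 68.88): V_u = e^(−0.0025)·[0.4495·0.0000 + 0.5505·5.0000] = 2.7456
Node d (S = 43.92): V_d = e^(−0.0025)·[0.4495·5.0000 + 0.5505·24.9305] = 15.9318
Node 0 (S = 55): V_0 = e^(−0.0025)·[0.4495·2.7456 + 0.5505·15.9318] = 9.9796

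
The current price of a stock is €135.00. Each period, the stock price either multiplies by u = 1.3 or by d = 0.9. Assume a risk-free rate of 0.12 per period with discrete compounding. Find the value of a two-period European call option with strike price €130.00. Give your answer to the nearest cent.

Risk-neutral probability p = (1 + 0.12 − 0.9)/(1.3 − 0.9) = 0.2200/0.4000 = 0.5500
Terminal stock prices: S_uu = 228.2, S_ud = 158, S_dd = 109.4
Terminal payoffs (S − K): max(98.15, 0) = 98.15, max(27.95, 0) = 27.95, max(-20.65, 0) = 0
Node u (S = 175.5): V_u = 1/1.12·[0.5500·98.1500 + 0.4500·27.9500] = 59.4286
Node d (S = 121.5): V_d = 1/1.12·[0.5500·27.9500 + 0.4500·0.0000] = 13.7254
Node 0 (S = 135): V_0 = 1/1.12·[0.5500·59.4286 + 0.4500·13.7254] = 34.6984

€34.70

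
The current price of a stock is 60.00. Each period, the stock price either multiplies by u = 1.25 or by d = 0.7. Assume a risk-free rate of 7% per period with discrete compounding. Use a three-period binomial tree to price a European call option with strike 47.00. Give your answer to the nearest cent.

24.20

Risk-neutral probability p = (1 + 0.07 − 0.7)/(1.25 − 0.7) = 0.3700/0.5500 = 0.6727
Terminal stock prices: S_uuu = 117.2, S_uud = 65.62, S_udd = 36.75, S_ddd = 20.58
Terminal payoffs (S − K): max(70.19, 0) = 70.19, max(18.62, 0) = 18.62, max(-10.25, 0) = 0, max(-26.42, 0) = 0
Node uu (S = 93.75): V_uu = 1/1.07·[0.6727·70.1875 + 0.3273·18.6250] = 49.8248
Node ud (S = 52.5): V_ud = 1/1.07·[0.6727·18.6250 + 0.3273·0.0000] = 11.7099
Node dd (S = 29.4): V_dd = 1/1.07·[0.6727·0.0000 + 0.3273·0.0000] = 0.0000
Node u (S = 75): V_u = 1/1.07·[0.6727·49.8248 + 0.3273·11.7099] = 34.9073
Node d (S = 42): V_d = 1/1.07·[0.6727·11.7099 + 0.3273·0.0000] = 7.3622
Node 0 (S = 60): V_0 = 1/1.07·[0.6727·34.9073 + 0.3273·7.3622] = 24.1986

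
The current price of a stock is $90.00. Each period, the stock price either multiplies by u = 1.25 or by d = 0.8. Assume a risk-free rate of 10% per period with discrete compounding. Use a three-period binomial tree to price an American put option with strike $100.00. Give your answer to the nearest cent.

$10.32

Risk-neutral probability p = (1 + 0.1 − 0.8)/(1.25 − 0.8) = 0.3000/0.4500 = 0.6667
Terminal stock prices: S_uuu = 175.8, S_uud = 112.5, S_udd = 72, S_ddd = 46.08
Terminal payoffs (K − S): max(-75.78, 0) = 0, max(-12.5, 0) = 0, max(28, 0) = 28, max(53.92, 0) = 53.92
Node uu (S = 140.6): continuation = 1/1.1·[0.6667·0.0000 + 0.3333·0.0000] = 0.0000; exercise value = 0.0000 ≤ continuation, so V_uu = 0.0000
Node ud (S = 90): continuation = 1/1.1·[0.6667·0.0000 + 0.3333·28.0000] = 8.4848; exercise value = 10.0000 > continuation, so V_ud = 10.0000 (exercise)
Node dd (S = 57.6): continuation = 1/1.1·[0.6667·28.0000 + 0.3333·53.9200] = 33.3091; exercise value = 42.4000 > continuation, so V_dd = 42.4000 (exercise)
Node u (S = 112.5): continuation = 1/1.1·[0.6667·0.0000 + 0.3333·10.0000] = 3.0303; exercise value = 0.0000 ≤ continuation, so V_u = 3.0303
Node d (S = 72): continuation = 1/1.1·[0.6667·10.0000 + 0.3333·42.4000] = 18.9091; exercise value = 28.0000 > continuation, so V_d = 28.0000 (exercise)
Node 0 (S = 90): continuation = 1/1.1·[0.6667·3.0303 + 0.3333·28.0000] = 10.3214; exercise value = 10.0000 ≤ continuation, so V_0 = 10.3214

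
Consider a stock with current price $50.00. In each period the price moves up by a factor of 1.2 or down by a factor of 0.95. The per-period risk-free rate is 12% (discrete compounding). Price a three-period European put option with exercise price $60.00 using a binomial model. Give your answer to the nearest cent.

$1.27

Risk-neutral probability p = (1 + 0.12 − 0.95)/(1.2 − 0.95) = 0.1700/0.2500 = 0.6800
Terminal stock prices: S_uuu = 86.4, S_uud = 68.4, S_udd = 54.15, S_ddd = 42.87
Terminal payoffs (K − S): max(-26.4, 0) = 0, max(-8.4, 0) = 0, max(5.85, 0) = 5.85, max(17.13, 0) = 17.13
Node uu (S = 72): V_uu = 1/1.12·[0.6800·0.0000 + 0.3200·0.0000] = 0.0000
Node ud (S = 57): V_ud = 1/1.12·[0.6800·0.0000 + 0.3200·5.8500] = 1.6714
Node dd (S = 45.12): V_dd = 1/1.12·[0.6800·5.8500 + 0.3200·17.1313] = 8.4464
Node u (S = 60): V_u = 1/1.12·[0.6800·0.0000 + 0.3200·1.6714] = 0.4776
Node d (S = 47.5): V_d = 1/1.12·[0.6800·1.6714 + 0.3200·8.4464] = 3.4281
Node 0 (S = 50): V_0 = 1/1.12·[0.6800·0.4776 + 0.3200·3.4281] = 1.2694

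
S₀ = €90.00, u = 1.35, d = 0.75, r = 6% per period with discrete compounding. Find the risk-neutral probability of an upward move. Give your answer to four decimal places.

p = 0.5167

Risk-neutral probability p = (1 + 0.06 − 0.75)/(1.35 − 0.75) = 0.3100/0.6000 = 0.5167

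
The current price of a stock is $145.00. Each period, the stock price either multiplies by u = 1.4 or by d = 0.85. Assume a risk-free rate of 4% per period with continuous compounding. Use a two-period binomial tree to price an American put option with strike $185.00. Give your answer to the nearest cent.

$41.35

Risk-neutral probability p = (e^0.04 − 0.85)/(1.4 − 0.85) = 0.1908/0.5500 = 0.3469
Terminal stock prices: S_uu = 284.2, S_ud = 172.5, S_dd = 104.8
Terminal payoffs (K − S): max(-99.2, 0) = 0, max(12.45, 0) = 12.45, max(80.24, 0) = 80.24
Node u (S = 203): continuation = e^(−0.04)·[0.3469·0.0000 + 0.6531·12.4500] = 7.8119; exercise value = 0.0000 ≤ continuation, so V_u = 7.8119
Node d (S = 123.2): continuation = e^(−0.04)·[0.3469·12.4500 + 0.6531·80.2375] = 54.4960; exercise value = 61.7500 > continuation, so V_d = 61.7500 (exercise)
Node 0 (S = 145): continuation = e^(−0.04)·[0.3469·7.8119 + 0.6531·61.7500] = 41.3498; exercise value = 40.0000 ≤ continuation, so V_0 = 41.3498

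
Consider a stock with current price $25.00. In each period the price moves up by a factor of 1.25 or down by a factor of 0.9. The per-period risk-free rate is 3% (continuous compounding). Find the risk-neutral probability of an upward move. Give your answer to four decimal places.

Risk-neutral probability p = (e^0.03 − 0.9)/(1.25 − 0.9) = 0.1305/0.3500 = 0.3727

p = 0.3727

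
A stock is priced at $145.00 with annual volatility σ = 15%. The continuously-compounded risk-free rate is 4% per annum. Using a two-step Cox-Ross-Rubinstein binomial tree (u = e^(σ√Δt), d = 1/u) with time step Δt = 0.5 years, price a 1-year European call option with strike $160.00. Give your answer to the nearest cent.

$5.98

CRR parameters: u = e^(σ√Δt) = e^(0.15·√0.5) = 1.1119, d = 1/u = 0.8994
Per-period rate: rΔt = 0.04·0.5 = 0.02, so R = e^0.02 = 1.0202
Risk-neutral probability p = (e^0.02 − 0.8994)/(1.1119 − 0.8994) = 0.1208/0.2125 = 0.5686
Terminal stock prices: S_uu = 179.3, S_ud = 145, S_dd = 117.3
Terminal payoffs (S − K): max(19.27, 0) = 19.27, max(-15, 0) = 0, max(-42.72, 0) = 0
Node u (S = 161.2): V_u = e^(−0.02)·[0.5686·19.2651 + 0.4314·0.0000] = 10.7365
Node d (S = 130.4): V_d = e^(−0.02)·[0.5686·0.0000 + 0.4314·0.0000] = 0.0000
Node 0 (S = 145): V_0 = e^(−0.02)·[0.5686·10.7365 + 0.4314·0.0000] = 5.9835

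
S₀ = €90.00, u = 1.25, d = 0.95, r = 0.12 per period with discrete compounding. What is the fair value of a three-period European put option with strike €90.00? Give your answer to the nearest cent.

€0.74

Risk-neutral probability p = (1 + 0.12 − 0.95)/(1.25 − 0.95) = 0.1700/0.3000 = 0.5667
Terminal stock prices: S_uuu = 175.8, S_uud = 133.6, S_udd = 101.5, S_ddd = 77.16
Terminal payoffs (K − S): max(-85.78, 0) = 0, max(-43.59, 0) = 0, max(-11.53, 0) = 0, max(12.84, 0) = 12.84
Node uu (S = 140.6): V_uu = 1/1.12·[0.5667·0.0000 + 0.4333·0.0000] = 0.0000
Node ud (S = 106.9): V_ud = 1/1.12·[0.5667·0.0000 + 0.4333·0.0000] = 0.0000
Node dd (S = 81.22): V_dd = 1/1.12·[0.5667·0.0000 + 0.4333·12.8363] = 4.9664
Node u (S = 112.5): V_u = 1/1.12·[0.5667·0.0000 + 0.4333·0.0000] = 0.0000
Node d (S = 85.5): V_d = 1/1.12·[0.5667·0.0000 + 0.4333·4.9664] = 1.9215
Node 0 (S = 90): V_0 = 1/1.12·[0.5667·0.0000 + 0.4333·1.9215] = 0.7434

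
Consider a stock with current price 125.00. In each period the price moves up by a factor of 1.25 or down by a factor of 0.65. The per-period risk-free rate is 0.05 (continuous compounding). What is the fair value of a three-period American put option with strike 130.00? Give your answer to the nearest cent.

21.45

Risk-neutral probability p = (e^0.05 − 0.65)/(1.25 − 0.65) = 0.4013/0.6000 = 0.6688
Terminal stock prices: S_uuu = 244.1, S_uud = 127, S_udd = 66.02, S_ddd = 34.33
Terminal payoffs (K − S): max(-114.1, 0) = 0, max(3.047, 0) = 3.047, max(63.98, 0) = 63.98, max(95.67, 0) = 95.67
Node uu (S = 195.3): continuation = e^(−0.05)·[0.6688·0.0000 + 0.3312·3.0469] = 0.9600; exercise value = 0.0000 ≤ continuation, so V_uu = 0.9600
Node ud (S = 101.6): continuation = e^(−0.05)·[0.6688·3.0469 + 0.3312·63.9844] = 22.0973; exercise value = 28.4375 > continuation, so V_ud = 28.4375 (exercise)
Node dd (S = 52.81): continuation = e^(−0.05)·[0.6688·63.9844 + 0.3312·95.6719] = 70.8473; exercise value = 77.1875 > continuation, so V_dd = 77.1875 (exercise)
Node u (S = 156.2): continuation = e^(−0.05)·[0.6688·0.9600 + 0.3312·28.4375] = 9.5702; exercise value = 0.0000 ≤ continuation, so V_u = 9.5702
Node d (S = 81.25): continuation = e^(−0.05)·[0.6688·28.4375 + 0.3312·77.1875] = 42.4098; exercise value = 48.7500 > continuation, so V_d = 48.7500 (exercise)
Node 0 (S = 125): continuation = e^(−0.05)·[0.6688·9.5702 + 0.3312·48.7500] = 21.4475; exercise value = 5.0000 ≤ continuation, so V_0 = 21.4475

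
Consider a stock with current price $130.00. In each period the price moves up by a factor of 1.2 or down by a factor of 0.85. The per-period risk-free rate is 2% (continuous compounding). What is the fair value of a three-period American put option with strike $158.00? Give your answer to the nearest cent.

Risk-neutral probability p = (e^0.02 − 0.85)/(1.2 − 0.85) = 0.1702/0.3500 = 0.4863
Terminal stock prices: S_uuu = 224.6, S_uud = 159.1, S_udd = 112.7, S_ddd = 79.84
Terminal payoffs (K − S): max(-66.64, 0) = 0, max(-1.12, 0) = 0, max(45.29, 0) = 45.29, max(78.16, 0) = 78.16
Node uu (S = 187.2): continuation = e^(−0.02)·[0.4863·0.0000 + 0.5137·0.0000] = 0.0000; exercise value = 0.0000 ≤ continuation, so V_uu = 0.0000
Node ud (S = 132.6): continuation = e^(−0.02)·[0.4863·0.0000 + 0.5137·45.2900] = 22.8052; exercise value = 25.4000 > continuation, so V_ud = 25.4000 (exercise)
Node dd (S = 93.92): continuation = e^(−0.02)·[0.4863·45.2900 + 0.5137·78.1638] = 60.9464; exercise value = 64.0750 > continuation, so V_dd = 64.0750 (exercise)
Node u (S = 156): continuation = e^(−0.02)·[0.4863·0.0000 + 0.5137·25.4000] = 12.7899; exercise value = 2.0000 ≤ continuation, so V_u = 12.7899
Node d (S = 110.5): continuation = e^(−0.02)·[0.4863·25.4000 + 0.5137·64.0750] = 44.3714; exercise value = 47.5000 > continuation, so V_d = 47.5000 (exercise)
Node 0 (S = 130): continuation = e^(−0.02)·[0.4863·12.7899 + 0.5137·47.5000] = 30.0145; exercise value = 28.0000 ≤ continuation, so V_0 = 30.0145

$30.01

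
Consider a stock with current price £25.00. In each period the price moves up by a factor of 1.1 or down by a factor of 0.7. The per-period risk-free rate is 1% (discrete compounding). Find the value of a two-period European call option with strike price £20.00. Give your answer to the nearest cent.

£6.04

Risk-neutral probability p = (1 + 0.01 − 0.7)/(1.1 − 0.7) = 0.3100/0.4000 = 0.7750
Terminal stock prices: S_uu = 30.25, S_ud = 19.25, S_dd = 12.25
Terminal payoffs (S − K): max(10.25, 0) = 10.25, max(-0.75, 0) = 0, max(-7.75, 0) = 0
Node u (S = 27.5): V_u = 1/1.01·[0.7750·10.2500 + 0.2250·0.0000] = 7.8651
Node d (S = 17.5): V_d = 1/1.01·[0.7750·0.0000 + 0.2250·0.0000] = 0.0000
Node 0 (S = 25): V_0 = 1/1.01·[0.7750·7.8651 + 0.2250·0.0000] = 6.0351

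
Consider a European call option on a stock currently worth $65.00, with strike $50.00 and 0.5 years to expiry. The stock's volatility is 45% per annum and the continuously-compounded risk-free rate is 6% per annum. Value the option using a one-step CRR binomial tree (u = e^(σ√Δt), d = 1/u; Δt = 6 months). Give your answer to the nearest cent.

$17.88

CRR parameters: u = e^(σ√Δt) = e^(0.45·√0.5) = 1.3746, d = 1/u = 0.7275
Per-period rate: rΔt = 0.06·0.5 = 0.03, so R = e^0.03 = 1.0305
Risk-neutral probability p = (e^0.03 − 0.7275)/(1.3746 − 0.7275) = 0.3030/0.6472 = 0.4682
Terminal stock prices: S_u = 89.35, S_d = 47.28
Terminal payoffs (S − K): max(39.35, 0) = 39.35, max(-2.715, 0) = 0
Node 0 (S = 65): V_0 = e^(−0.03)·[0.4682·39.3522 + 0.5318·0.0000] = 17.8791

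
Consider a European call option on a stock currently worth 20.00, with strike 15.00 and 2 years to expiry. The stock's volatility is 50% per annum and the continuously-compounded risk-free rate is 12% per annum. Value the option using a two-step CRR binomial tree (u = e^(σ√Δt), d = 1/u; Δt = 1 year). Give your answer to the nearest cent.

9.70

CRR parameters: u = e^(σ√Δt) = e^(0.5·√1) = 1.6487, d = 1/u = 0.6065
Per-period rate: rΔt = 0.12·1 = 0.12, so R = e^0.12 = 1.1275
Risk-neutral probability p = (e^0.12 − 0.6065)/(1.6487 − 0.6065) = 0.5210/1.0422 = 0.4999
Terminal stock prices: S_uu = 54.37, S_ud = 20, S_dd = 7.358
Terminal payoffs (S − K): max(39.37, 0) = 39.37, max(5, 0) = 5, max(-7.642, 0) = 0
Node u (S = 32.97): V_u = e^(−0.12)·[0.4999·39.3656 + 0.5001·5.0000] = 19.6706
Node d (S = 12.13): V_d = e^(−0.12)·[0.4999·5.0000 + 0.5001·0.0000] = 2.2168
Node 0 (S = 20): V_0 = e^(−0.12)·[0.4999·19.6706 + 0.5001·2.2168] = 9.7043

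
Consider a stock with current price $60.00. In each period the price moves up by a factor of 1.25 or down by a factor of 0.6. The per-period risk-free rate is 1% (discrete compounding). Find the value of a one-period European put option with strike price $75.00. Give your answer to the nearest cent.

Risk-neutral probability p = (1 + 0.01 − 0.6)/(1.25 − 0.6) = 0.4100/0.6500 = 0.6308
Terminal stock prices: S_u = 75, S_d = 36
Terminal payoffs (K − S): max(0, 0) = 0, max(39, 0) = 39
Node 0 (S = 60): V_0 = 1/1.01·[0.6308·0.0000 + 0.3692·39.0000] = 14.2574

$14.26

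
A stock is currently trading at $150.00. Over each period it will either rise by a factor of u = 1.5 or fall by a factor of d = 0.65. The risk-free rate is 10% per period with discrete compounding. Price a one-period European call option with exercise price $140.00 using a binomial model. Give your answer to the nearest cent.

$40.91

Risk-neutral probability p = (1 + 0.1 − 0.65)/(1.5 − 0.65) = 0.4500/0.8500 = 0.5294
Terminal stock prices: S_u = 225, S_d = 97.5
Terminal payoffs (S − K): max(85, 0) = 85, max(-42.5, 0) = 0
Node 0 (S = 150): V_0 = 1/1.1·[0.5294·85.0000 + 0.4706·0.0000] = 40.9091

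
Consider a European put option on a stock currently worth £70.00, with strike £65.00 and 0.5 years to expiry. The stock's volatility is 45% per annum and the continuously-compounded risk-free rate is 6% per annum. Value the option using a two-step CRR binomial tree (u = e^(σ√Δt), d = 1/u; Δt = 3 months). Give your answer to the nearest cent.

CRR parameters: u = e^(σ√Δt) = e^(0.45·√0.25) = 1.2523, d = 1/u = 0.7985
Per-period rate: rΔt = 0.06·0.25 = 0.015, so R = e^0.015 = 1.0151
Risk-neutral probability p = (e^0.015 − 0.7985)/(1.2523 − 0.7985) = 0.2166/0.4538 = 0.4773
Terminal stock prices: S_uu = 109.8, S_ud = 70, S_dd = 44.63
Terminal payoffs (K − S): max(-44.78, 0) = 0, max(-5, 0) = 0, max(20.37, 0) = 20.37
Node u (S = 87.66): V_u = e^(−0.015)·[0.4773·0.0000 + 0.5227·0.0000] = 0.0000
Node d (S = 55.9): V_d = e^(−0.015)·[0.4773·0.0000 + 0.5227·20.3660] = 10.4871
Node 0 (S = 70): V_0 = e^(−0.015)·[0.4773·0.0000 + 0.5227·10.4871] = 5.4001

£5.40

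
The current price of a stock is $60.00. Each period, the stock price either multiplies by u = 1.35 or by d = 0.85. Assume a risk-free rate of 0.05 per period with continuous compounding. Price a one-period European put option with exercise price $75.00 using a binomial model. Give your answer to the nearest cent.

$13.64

Risk-neutral probability p = (e^0.05 − 0.85)/(1.35 − 0.85) = 0.2013/0.5000 = 0.4025
Terminal stock prices: S_u = 81, S_d = 51
Terminal payoffs (K − S): max(-6, 0) = 0, max(24, 0) = 24
Node 0 (S = 60): V_0 = e^(−0.05)·[0.4025·0.0000 + 0.5975·24.0000] = 13.6397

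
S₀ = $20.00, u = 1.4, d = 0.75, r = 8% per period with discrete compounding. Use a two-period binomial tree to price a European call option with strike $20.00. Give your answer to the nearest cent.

Risk-neutral probability p = (1 + 0.08 − 0.75)/(1.4 − 0.75) = 0.3300/0.6500 = 0.5077
Terminal stock prices: S_uu = 39.2, S_ud = 21, S_dd = 11.25
Terminal payoffs (S − K): max(19.2, 0) = 19.2, max(1, 0) = 1, max(-8.75, 0) = 0
Node u (S = 28): V_u = 1/1.08·[0.5077·19.2000 + 0.4923·1.0000] = 9.4815
Node d (S = 15): V_d = 1/1.08·[0.5077·1.0000 + 0.4923·0.0000] = 0.4701
Node 0 (S = 20): V_0 = 1/1.08·[0.5077·9.4815 + 0.4923·0.4701] = 4.6714

$4.67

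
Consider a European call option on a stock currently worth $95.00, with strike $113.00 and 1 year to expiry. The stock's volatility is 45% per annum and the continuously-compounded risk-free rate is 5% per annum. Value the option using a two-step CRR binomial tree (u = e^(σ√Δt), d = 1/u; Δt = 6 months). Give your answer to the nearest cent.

CRR parameters: u = e^(σ√Δt) = e^(0.45·√0.5) = 1.3746, d = 1/u = 0.7275
Per-period rate: rΔt = 0.05·0.5 = 0.025, so R = e^0.025 = 1.0253
Risk-neutral probability p = (e^0.025 − 0.7275)/(1.3746 − 0.7275) = 0.2979/0.6472 = 0.4602
Terminal stock prices: S_uu = 179.5, S_ud = 95, S_dd = 50.27
Terminal payoffs (S − K): max(66.52, 0) = 66.52, max(-18, 0) = 0, max(-62.73, 0) = 0
Node u (S = 130.6): V_u = e^(−0.025)·[0.4602·66.5176 + 0.5398·0.0000] = 29.8576
Node d (S = 69.11): V_d = e^(−0.025)·[0.4602·0.0000 + 0.5398·0.0000] = 0.0000
Node 0 (S = 95): V_0 = e^(−0.025)·[0.4602·29.8576 + 0.5398·0.0000] = 13.4021

$13.40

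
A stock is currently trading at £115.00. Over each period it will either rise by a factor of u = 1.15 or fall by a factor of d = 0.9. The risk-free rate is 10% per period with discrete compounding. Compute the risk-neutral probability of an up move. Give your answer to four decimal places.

Risk-neutral probability p = (1 + 0.1 − 0.9)/(1.15 − 0.9) = 0.2000/0.2500 = 0.8000

p = 0.8000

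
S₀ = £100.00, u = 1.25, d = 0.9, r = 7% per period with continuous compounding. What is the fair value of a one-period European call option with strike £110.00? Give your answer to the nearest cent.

Risk-neutral probability p = (e^0.07 − 0.9)/(1.25 − 0.9) = 0.1725/0.3500 = 0.4929
Terminal stock prices: S_u = 125, S_d = 90
Terminal payoffs (S − K): max(15, 0) = 15, max(-20, 0) = 0
Node 0 (S = 100): V_0 = e^(−0.07)·[0.4929·15.0000 + 0.5071·0.0000] = 6.8934

£6.89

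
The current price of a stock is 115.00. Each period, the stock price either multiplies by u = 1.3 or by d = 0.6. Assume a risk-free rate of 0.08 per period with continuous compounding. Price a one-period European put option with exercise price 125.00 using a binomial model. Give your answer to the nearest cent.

16.00

Risk-neutral probability p = (e^0.08 − 0.6)/(1.3 − 0.6) = 0.4833/0.7000 = 0.6904
Terminal stock prices: S_u = 149.5, S_d = 69
Terminal payoffs (K − S): max(-24.5, 0) = 0, max(56, 0) = 56
Node 0 (S = 115): V_0 = e^(−0.08)·[0.6904·0.0000 + 0.3096·56.0000] = 16.0041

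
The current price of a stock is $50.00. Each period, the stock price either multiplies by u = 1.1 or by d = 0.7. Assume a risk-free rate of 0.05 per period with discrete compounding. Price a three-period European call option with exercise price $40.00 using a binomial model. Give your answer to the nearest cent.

Risk-neutral probability p = (1 + 0.05 − 0.7)/(1.1 − 0.7) = 0.3500/0.4000 = 0.8750
Terminal stock prices: S_uuu = 66.55, S_uud = 42.35, S_udd = 26.95, S_ddd = 17.15
Terminal payoffs (S − K): max(26.55, 0) = 26.55, max(2.35, 0) = 2.35, max(-13.05, 0) = 0, max(-22.85, 0) = 0
Node uu (S = 60.5): V_uu = 1/1.05·[0.8750·26.5500 + 0.1250·2.3500] = 22.4048
Node ud (S = 38.5): V_ud = 1/1.05·[0.8750·2.3500 + 0.1250·0.0000] = 1.9583
Node dd (S = 24.5): V_dd = 1/1.05·[0.8750·0.0000 + 0.1250·0.0000] = 0.0000
Node u (S = 55): V_u = 1/1.05·[0.8750·22.4048 + 0.1250·1.9583] = 18.9038
Node d (S = 35): V_d = 1/1.05·[0.8750·1.9583 + 0.1250·0.0000] = 1.6319
Node 0 (S = 50): V_0 = 1/1.05·[0.8750·18.9038 + 0.1250·1.6319] = 15.9474

$15.95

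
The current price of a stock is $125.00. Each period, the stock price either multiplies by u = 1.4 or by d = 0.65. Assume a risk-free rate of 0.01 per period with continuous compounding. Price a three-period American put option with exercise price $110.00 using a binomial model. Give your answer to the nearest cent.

Risk-neutral probability p = (e^0.01 − 0.65)/(1.4 − 0.65) = 0.3601/0.7500 = 0.4801
Terminal stock prices: S_uuu = 343, S_uud = 159.2, S_udd = 73.94, S_ddd = 34.33
Terminal payoffs (K − S): max(-233, 0) = 0, max(-49.25, 0) = 0, max(36.06, 0) = 36.06, max(75.67, 0) = 75.67
Node uu (S = 245): continuation = e^(−0.01)·[0.4801·0.0000 + 0.5199·0.0000] = 0.0000; exercise value = 0.0000 ≤ continuation, so V_uu = 0.0000
Node ud (S = 113.8): continuation = e^(−0.01)·[0.4801·0.0000 + 0.5199·36.0625] = 18.5635; exercise value = 0.0000 ≤ continuation, so V_ud = 18.5635
Node dd (S = 52.81): continuation = e^(−0.01)·[0.4801·36.0625 + 0.5199·75.6719] = 56.0930; exercise value = 57.1875 > continuation, so V_dd = 57.1875 (exercise)
Node u (S = 175): continuation = e^(−0.01)·[0.4801·0.0000 + 0.5199·18.5635] = 9.5558; exercise value = 0.0000 ≤ continuation, so V_u = 9.5558
Node d (S = 81.25): continuation = e^(−0.01)·[0.4801·18.5635 + 0.5199·57.1875] = 38.2609; exercise value = 28.7500 ≤ continuation, so V_d = 38.2609
Node 0 (S = 125): continuation = e^(−0.01)·[0.4801·9.5558 + 0.5199·38.2609] = 24.2369; exercise value = 0.0000 ≤ continuation, so V_0 = 24.2369

$24.24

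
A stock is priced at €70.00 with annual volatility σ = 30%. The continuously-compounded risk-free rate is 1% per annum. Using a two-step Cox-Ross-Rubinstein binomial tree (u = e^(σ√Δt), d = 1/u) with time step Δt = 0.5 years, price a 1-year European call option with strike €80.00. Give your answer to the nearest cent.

CRR parameters: u = e^(σ√Δt) = e^(0.3·√0.5) = 1.2363, d = 1/u = 0.8089
Per-period rate: rΔt = 0.01·0.5 = 0.005, so R = e^0.005 = 1.0050
Risk-neutral probability p = (e^0.005 − 0.8089)/(1.2363 − 0.8089) = 0.1962/0.4275 = 0.4589
Terminal stock prices: S_uu = 107, S_ud = 70, S_dd = 45.8
Terminal payoffs (S − K): max(26.99, 0) = 26.99, max(-10, 0) = 0, max(-34.2, 0) = 0
Node u (S = 86.54): V_u = e^(−0.005)·[0.4589·26.9926 + 0.5411·0.0000] = 12.3249
Node d (S = 56.62): V_d = e^(−0.005)·[0.4589·0.0000 + 0.5411·0.0000] = 0.0000
Node 0 (S = 70): V_0 = e^(−0.005)·[0.4589·12.3249 + 0.5411·0.0000] = 5.6276

€5.63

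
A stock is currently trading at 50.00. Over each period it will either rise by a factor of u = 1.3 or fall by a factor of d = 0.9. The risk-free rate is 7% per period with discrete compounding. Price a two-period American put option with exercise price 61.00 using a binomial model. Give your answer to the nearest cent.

Risk-neutral probability p = (1 + 0.07 − 0.9)/(1.3 − 0.9) = 0.1700/0.4000 = 0.4250
Terminal stock prices: S_uu = 84.5, S_ud = 58.5, S_dd = 40.5
Terminal payoffs (K − S): max(-23.5, 0) = 0, max(2.5, 0) = 2.5, max(20.5, 0) = 20.5
Node u (S = 65): continuation = 1/1.07·[0.4250·0.0000 + 0.5750·2.5000] = 1.3435; exercise value = 0.0000 ≤ continuation, so V_u = 1.3435
Node d (S = 45): continuation = 1/1.07·[0.4250·2.5000 + 0.5750·20.5000] = 12.0093; exercise value = 16.0000 > continuation, so V_d = 16.0000 (exercise)
Node 0 (S = 50): continuation = 1/1.07·[0.4250·1.3435 + 0.5750·16.0000] = 9.1317; exercise value = 11.0000 > continuation, so V_0 = 11.0000 (exercise)

11.00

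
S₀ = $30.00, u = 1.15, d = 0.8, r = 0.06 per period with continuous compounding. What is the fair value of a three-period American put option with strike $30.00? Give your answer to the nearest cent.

Risk-neutral probability p = (e^0.06 − 0.8)/(1.15 − 0.8) = 0.2618/0.3500 = 0.7481
Terminal stock prices: S_uuu = 45.63, S_uud = 31.74, S_udd = 22.08, S_ddd = 15.36
Terminal payoffs (K − S): max(-15.63, 0) = 0, max(-1.74, 0) = 0, max(7.92, 0) = 7.92, max(14.64, 0) = 14.64
Node uu (S = 39.67): continuation = e^(−0.06)·[0.7481·0.0000 + 0.2519·0.0000] = 0.0000; exercise value = 0.0000 ≤ continuation, so V_uu = 0.0000
Node ud (S = 27.6): continuation = e^(−0.06)·[0.7481·0.0000 + 0.2519·7.9200] = 1.8788; exercise value = 2.4000 > continuation, so V_ud = 2.4000 (exercise)
Node dd (S = 19.2): continuation = e^(−0.06)·[0.7481·7.9200 + 0.2519·14.6400] = 9.0529; exercise value = 10.8000 > continuation, so V_dd = 10.8000 (exercise)
Node u (S = 34.5): continuation = e^(−0.06)·[0.7481·0.0000 + 0.2519·2.4000] = 0.5693; exercise value = 0.0000 ≤ continuation, so V_u = 0.5693
Node d (S = 24): continuation = e^(−0.06)·[0.7481·2.4000 + 0.2519·10.8000] = 4.2529; exercise value = 6.0000 > continuation, so V_d = 6.0000 (exercise)
Node 0 (S = 30): continuation = e^(−0.06)·[0.7481·0.5693 + 0.2519·6.0000] = 1.8245; exercise value = 0.0000 ≤ continuation, so V_0 = 1.8245

$1.82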